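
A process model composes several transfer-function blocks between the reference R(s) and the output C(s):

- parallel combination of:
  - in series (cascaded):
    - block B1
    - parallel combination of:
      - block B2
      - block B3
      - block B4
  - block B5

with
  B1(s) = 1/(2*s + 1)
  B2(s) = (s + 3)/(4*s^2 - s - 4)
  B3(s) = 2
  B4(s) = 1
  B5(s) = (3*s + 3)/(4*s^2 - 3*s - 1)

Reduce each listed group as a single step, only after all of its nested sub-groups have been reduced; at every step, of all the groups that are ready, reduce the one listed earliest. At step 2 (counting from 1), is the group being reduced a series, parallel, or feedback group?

Step 1. sum the parallel branches B2, B3, B4
Step 2. cascade B1, (B2+B3+B4)
Step 3. reduce the parallel group (B1*(B2+B3+B4)), B5
At step 2 the group reduced is series.

Hence the answer: series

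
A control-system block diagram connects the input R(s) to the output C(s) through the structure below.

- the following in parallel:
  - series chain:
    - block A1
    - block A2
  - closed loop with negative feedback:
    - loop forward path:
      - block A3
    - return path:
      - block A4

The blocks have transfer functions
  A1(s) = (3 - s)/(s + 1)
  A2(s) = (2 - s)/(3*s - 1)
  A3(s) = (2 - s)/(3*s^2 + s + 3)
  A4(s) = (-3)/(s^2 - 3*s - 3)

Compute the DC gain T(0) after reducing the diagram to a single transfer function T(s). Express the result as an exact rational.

Reducing step by step:

[1] multiply A1, A2 (series), giving (s^2 - 5*s + 6)/(3*s^2 + 2*s - 1)
[2] apply the feedback formula to A3, A4, giving (-s^3 + 5*s^2 - 3*s - 6)/(3*s^4 - 8*s^3 - 9*s^2 - 9*s - 15)
[3] add (A1*A2), [A3/(1+A3*A4)] (parallel), giving (3*s^6 - 26*s^5 + 62*s^4 - 10*s^3 - 53*s^2 + 12*s - 84)/(9*s^6 - 18*s^5 - 46*s^4 - 37*s^3 - 54*s^2 - 21*s + 15)
Step 3 gives the overall T(s). Then T(0) = -84/15 = -28/5.

Answer: -28/5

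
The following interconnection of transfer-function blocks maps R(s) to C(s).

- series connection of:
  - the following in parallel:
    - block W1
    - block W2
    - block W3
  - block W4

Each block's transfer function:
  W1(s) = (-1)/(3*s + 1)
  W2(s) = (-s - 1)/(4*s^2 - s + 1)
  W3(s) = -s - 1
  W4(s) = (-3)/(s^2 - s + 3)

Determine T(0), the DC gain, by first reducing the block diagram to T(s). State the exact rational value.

Answer: 3

Working:
(1) add W1, W2, W3 (parallel) = (-12*s^4 - 13*s^3 - 10*s^2 - 6*s - 3)/(12*s^3 + s^2 + 2*s + 1)
(2) reduce the series chain (W1+W2+W3), W4 = (36*s^4 + 39*s^3 + 30*s^2 + 18*s + 9)/(12*s^5 - 11*s^4 + 37*s^3 + 2*s^2 + 5*s + 3)
Step 2 gives the overall T(s). Then T(0) = 9/3 = 3.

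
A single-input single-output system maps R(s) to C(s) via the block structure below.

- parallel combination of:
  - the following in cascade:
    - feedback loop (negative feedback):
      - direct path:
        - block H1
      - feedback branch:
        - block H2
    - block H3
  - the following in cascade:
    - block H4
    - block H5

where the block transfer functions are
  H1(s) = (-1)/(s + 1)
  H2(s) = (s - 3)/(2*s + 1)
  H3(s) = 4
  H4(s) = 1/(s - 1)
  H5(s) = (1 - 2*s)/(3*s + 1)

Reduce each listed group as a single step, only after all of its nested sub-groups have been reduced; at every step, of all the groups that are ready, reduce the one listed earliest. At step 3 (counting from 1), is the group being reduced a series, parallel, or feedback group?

The answer is series.

Reasoning:
[1] feedback reduction of H1, H2
[2] combine [H1/(1+H1*H2)], H3 in series
[3] series reduction of H4, H5
[4] reduce the parallel group ([H1/(1+H1*H2)]*H3), (H4*H5)
Step 3: series.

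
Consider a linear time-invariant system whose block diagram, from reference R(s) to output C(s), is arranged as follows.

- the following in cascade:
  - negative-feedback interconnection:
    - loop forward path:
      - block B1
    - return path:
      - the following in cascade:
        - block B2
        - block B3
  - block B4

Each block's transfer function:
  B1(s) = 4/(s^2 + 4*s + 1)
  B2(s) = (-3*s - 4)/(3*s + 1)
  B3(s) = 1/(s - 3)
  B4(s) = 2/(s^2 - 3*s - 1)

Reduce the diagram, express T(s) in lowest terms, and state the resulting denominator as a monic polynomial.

First reduce the diagram to T(s).

Step 1. series reduction of B2, B3, giving (-3*s - 4)/(3*s^2 - 8*s - 3)
Step 2. close the feedback loop around B1, (B2*B3), giving (12*s^2 - 32*s - 12)/(3*s^4 + 4*s^3 - 32*s^2 - 32*s - 19)
Step 3. series reduction of [B1/(1+B1*(B2*B3))], B4, giving (24*s^2 - 64*s - 24)/(3*s^6 - 5*s^5 - 47*s^4 + 60*s^3 + 109*s^2 + 89*s + 19)
That last expression is T(s), already simplified. Scaling its denominator by 1/3 (the reciprocal of the leading coefficient) yields the monic denominator.

Answer: s^6 - 5*s^5/3 - 47*s^4/3 + 20*s^3 + 109*s^2/3 + 89*s/3 + 19/3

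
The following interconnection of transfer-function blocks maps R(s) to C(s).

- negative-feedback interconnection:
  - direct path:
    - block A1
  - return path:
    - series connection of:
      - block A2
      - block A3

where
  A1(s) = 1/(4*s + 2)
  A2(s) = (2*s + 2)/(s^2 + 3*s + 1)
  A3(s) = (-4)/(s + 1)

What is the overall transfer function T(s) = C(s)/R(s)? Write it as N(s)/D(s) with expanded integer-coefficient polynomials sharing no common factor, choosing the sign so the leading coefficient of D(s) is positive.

Step 1 - multiply A2, A3 (series), giving (-8)/(s^2 + 3*s + 1)
Step 2 - collapse the loop (A1 forward, (A2*A3) return), giving the overall T(s)

Hence the answer: (s^2 + 3*s + 1)/(4*s^3 + 14*s^2 + 10*s - 6)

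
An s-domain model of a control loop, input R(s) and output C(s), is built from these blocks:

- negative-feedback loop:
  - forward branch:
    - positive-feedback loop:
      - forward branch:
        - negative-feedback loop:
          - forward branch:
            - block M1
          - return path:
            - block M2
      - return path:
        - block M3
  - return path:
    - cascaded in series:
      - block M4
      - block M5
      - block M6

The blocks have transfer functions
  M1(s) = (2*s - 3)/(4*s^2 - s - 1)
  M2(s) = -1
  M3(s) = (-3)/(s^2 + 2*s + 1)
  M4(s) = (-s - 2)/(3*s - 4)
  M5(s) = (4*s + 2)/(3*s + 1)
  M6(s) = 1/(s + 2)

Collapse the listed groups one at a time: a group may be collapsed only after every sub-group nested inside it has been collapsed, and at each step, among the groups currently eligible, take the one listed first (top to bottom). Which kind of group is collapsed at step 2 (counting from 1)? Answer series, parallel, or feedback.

1. collapse the loop (M1 forward, M2 return)
2. feedback reduction of [M1/(1+M1*M2)], M3
3. reduce the series chain M4, M5, M6
4. feedback reduction of [[M1/(1+M1*M2)]/(1-[M1/(1+M1*M2)]*M3)], (M4*M5*M6)
The group at step 2 is a feedback group.

Hence the answer: feedback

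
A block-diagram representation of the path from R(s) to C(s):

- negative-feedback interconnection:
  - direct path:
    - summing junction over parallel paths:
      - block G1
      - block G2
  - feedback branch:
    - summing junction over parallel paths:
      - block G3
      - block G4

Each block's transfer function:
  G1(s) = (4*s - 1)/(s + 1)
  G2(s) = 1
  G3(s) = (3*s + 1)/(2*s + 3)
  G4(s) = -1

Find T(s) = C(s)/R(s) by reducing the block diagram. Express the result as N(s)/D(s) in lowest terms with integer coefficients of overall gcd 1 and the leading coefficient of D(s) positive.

(1) parallel reduction of G1, G2; result (5*s)/(s + 1)
(2) reduce the parallel group G3, G4; result (s - 2)/(2*s + 3)
(3) reduce the feedback loop with forward (G1+G2) and return (G3+G4), which is the overall transfer function T(s) = C(s)/R(s) in lowest terms

Final answer: (10*s^2 + 15*s)/(7*s^2 - 5*s + 3)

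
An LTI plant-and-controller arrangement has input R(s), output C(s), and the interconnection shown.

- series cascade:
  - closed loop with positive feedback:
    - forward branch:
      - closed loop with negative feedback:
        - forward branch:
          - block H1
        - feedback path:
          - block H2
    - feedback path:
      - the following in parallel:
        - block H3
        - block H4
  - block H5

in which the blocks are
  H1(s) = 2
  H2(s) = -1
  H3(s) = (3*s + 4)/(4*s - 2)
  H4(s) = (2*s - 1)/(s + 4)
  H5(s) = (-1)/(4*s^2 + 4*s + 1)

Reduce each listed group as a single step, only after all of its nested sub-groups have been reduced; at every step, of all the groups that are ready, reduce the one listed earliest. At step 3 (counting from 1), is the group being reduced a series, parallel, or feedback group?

(1) close the feedback loop around H1, H2
(2) sum the parallel branches H3, H4
(3) close the feedback loop around [H1/(1+H1*H2)], (H3+H4)
(4) cascade [[H1/(1+H1*H2)]/(1-[H1/(1+H1*H2)]*(H3+H4))], H5
At step 3 the group reduced is feedback.

Therefore the answer is feedback.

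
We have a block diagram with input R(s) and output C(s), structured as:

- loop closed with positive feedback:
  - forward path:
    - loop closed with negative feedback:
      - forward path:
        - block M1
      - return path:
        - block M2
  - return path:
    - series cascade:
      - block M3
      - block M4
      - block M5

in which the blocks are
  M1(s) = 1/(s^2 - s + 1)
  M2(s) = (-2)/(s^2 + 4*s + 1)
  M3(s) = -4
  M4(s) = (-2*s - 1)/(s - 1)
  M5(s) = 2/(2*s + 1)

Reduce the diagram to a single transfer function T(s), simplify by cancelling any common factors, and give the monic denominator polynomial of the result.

The answer is s^5 + 2*s^4 - 5*s^3 - 3*s^2 - 36*s - 7.

Reasoning:
(1) feedback reduction of M1, M2: (s^2 + 4*s + 1)/(s^4 + 3*s^3 - 2*s^2 + 3*s - 1)
(2) cascade M3, M4, M5: 8/(s - 1)
(3) apply the feedback formula to [M1/(1+M1*M2)], (M3*M4*M5): (s^3 + 3*s^2 - 3*s - 1)/(s^5 + 2*s^4 - 5*s^3 - 3*s^2 - 36*s - 7)
The result of step 3 is T(s) in lowest terms. Its denominator already has leading coefficient 1, so it is monic as it stands.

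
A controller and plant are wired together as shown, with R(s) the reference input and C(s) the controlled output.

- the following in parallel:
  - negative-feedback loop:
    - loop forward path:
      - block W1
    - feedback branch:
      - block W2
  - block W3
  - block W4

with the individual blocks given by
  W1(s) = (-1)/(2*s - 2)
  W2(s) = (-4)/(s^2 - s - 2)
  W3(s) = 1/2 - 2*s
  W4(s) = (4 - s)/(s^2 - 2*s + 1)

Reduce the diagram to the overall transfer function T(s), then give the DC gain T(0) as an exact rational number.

Step 1. feedback reduction of W1, W2 -> (-s^2 + s + 2)/(2*s^3 - 4*s^2 - 2*s + 8)
Step 2. add [W1/(1+W1*W2)], W3, W4 (parallel) -> (-4*s^6 + 17*s^5 - 23*s^4 + 3*s^3 + 25*s^2 - 44*s + 38)/(2*s^5 - 8*s^4 + 8*s^3 + 8*s^2 - 18*s + 8)
Step 2 gives the overall T(s). Then T(0) = 38/8 = 19/4.

Therefore the answer is 19/4.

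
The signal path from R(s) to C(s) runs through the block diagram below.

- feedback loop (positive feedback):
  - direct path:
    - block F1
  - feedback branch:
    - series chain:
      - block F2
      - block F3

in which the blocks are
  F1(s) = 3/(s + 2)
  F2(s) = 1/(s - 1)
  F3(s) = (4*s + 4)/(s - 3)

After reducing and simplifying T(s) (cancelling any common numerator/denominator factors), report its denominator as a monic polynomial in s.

[1] combine F2, F3 in series = (4*s + 4)/(s^2 - 4*s + 3)
[2] reduce the feedback loop with forward F1 and return (F2*F3) = (3*s^2 - 12*s + 9)/(s^3 - 2*s^2 - 17*s - 6)
The result of step 2 is T(s) in lowest terms. Its denominator already has leading coefficient 1, so it is monic as it stands.

Therefore the answer is s^3 - 2*s^2 - 17*s - 6.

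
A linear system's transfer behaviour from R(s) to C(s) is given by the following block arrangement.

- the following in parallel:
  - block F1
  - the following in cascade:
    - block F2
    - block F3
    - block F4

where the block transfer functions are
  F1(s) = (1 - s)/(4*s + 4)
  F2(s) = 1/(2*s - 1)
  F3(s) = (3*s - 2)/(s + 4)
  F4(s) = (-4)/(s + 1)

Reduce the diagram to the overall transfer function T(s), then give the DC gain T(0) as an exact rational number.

1. reduce the series chain F2, F3, F4 -> (8 - 12*s)/(2*s^3 + 9*s^2 + 3*s - 4)
2. combine F1, (F2*F3*F4) in parallel -> (-2*s^3 - 5*s^2 - 37*s + 28)/(8*s^3 + 36*s^2 + 12*s - 16)
Evaluating the step-2 result (the overall T(s)) at s = 0 gives T(0) = 28/(-16) = -7/4.

Answer: -7/4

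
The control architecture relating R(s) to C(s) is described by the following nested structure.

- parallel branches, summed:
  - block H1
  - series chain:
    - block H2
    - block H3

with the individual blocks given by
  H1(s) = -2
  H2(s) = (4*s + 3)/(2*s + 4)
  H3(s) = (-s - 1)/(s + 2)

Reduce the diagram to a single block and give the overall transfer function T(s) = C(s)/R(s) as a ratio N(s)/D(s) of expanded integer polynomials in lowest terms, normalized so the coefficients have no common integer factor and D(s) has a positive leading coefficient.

[1] cascade H2, H3, giving (-4*s^2 - 7*s - 3)/(2*s^2 + 8*s + 8)
[2] add H1, (H2*H3) (parallel); the result is T(s) itself (integer coefficients, no common factor, positive leading denominator coefficient)

Therefore the answer is (-8*s^2 - 23*s - 19)/(2*s^2 + 8*s + 8).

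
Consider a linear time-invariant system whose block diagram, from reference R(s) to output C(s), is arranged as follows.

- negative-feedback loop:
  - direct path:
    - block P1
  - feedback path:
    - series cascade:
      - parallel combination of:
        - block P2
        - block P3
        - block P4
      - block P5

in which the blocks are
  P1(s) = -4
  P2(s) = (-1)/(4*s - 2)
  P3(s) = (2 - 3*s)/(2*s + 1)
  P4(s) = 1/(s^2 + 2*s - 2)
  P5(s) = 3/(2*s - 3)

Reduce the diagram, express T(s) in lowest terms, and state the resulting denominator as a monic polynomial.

Reducing step by step:

Step 1: combine P2, P3, P4 in parallel -> (-12*s^4 - 12*s^3 + 51*s^2 - 34*s + 8)/(8*s^4 + 16*s^3 - 18*s^2 - 4*s + 4)
Step 2: cascade (P2+P3+P4), P5 -> (-36*s^4 - 36*s^3 + 153*s^2 - 102*s + 24)/(16*s^5 + 8*s^4 - 84*s^3 + 46*s^2 + 20*s - 12)
Step 3: feedback reduction of P1, ((P2+P3+P4)*P5) -> (-32*s^5 - 16*s^4 + 168*s^3 - 92*s^2 - 40*s + 24)/(8*s^5 + 76*s^4 + 30*s^3 - 283*s^2 + 214*s - 54)
That last expression is T(s), already simplified. Scaling its denominator by 1/8 (the reciprocal of the leading coefficient) yields the monic denominator.

Answer: s^5 + 19*s^4/2 + 15*s^3/4 - 283*s^2/8 + 107*s/4 - 27/4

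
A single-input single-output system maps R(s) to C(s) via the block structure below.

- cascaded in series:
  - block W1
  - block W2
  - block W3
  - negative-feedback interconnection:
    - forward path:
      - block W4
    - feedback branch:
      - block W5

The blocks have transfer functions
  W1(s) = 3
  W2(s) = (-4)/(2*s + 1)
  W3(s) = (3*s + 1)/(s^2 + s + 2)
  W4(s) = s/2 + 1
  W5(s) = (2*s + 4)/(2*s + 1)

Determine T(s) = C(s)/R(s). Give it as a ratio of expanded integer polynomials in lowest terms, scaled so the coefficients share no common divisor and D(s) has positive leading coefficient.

Reducing step by step:

Step 1 - apply the feedback formula to W4, W5: (2*s^2 + 5*s + 2)/(2*s^2 + 12*s + 10)
Step 2 - series reduction of W1, W2, W3, [W4/(1+W4*W5)] - this is the overall T(s), already in the required normalized form

Answer: (-18*s^2 - 42*s - 12)/(s^4 + 7*s^3 + 13*s^2 + 17*s + 10)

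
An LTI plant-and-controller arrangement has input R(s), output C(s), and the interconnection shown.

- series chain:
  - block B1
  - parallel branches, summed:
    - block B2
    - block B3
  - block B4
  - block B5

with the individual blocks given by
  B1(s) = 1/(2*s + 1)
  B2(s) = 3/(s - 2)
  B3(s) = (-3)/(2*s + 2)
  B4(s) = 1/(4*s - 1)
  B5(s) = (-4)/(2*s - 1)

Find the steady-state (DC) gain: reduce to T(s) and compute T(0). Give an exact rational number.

The answer is 12.

Reasoning:
Step 1: reduce the parallel group B2, B3; result (3*s + 12)/(2*s^2 - 2*s - 4)
Step 2: combine B1, (B2+B3), B4, B5 in series; result (-6*s - 24)/(16*s^5 - 20*s^4 - 32*s^3 + 13*s^2 + 7*s - 2)
The step-2 result is T(s). Setting s = 0: T(0) = -24/(-2) = 12.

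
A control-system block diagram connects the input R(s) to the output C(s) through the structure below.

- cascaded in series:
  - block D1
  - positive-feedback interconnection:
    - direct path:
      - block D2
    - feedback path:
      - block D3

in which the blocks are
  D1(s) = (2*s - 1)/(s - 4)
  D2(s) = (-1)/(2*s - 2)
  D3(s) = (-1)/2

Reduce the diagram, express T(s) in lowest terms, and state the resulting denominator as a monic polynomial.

Step 1 - apply the feedback formula to D2, D3 -> (-2)/(4*s - 5)
Step 2 - series reduction of D1, [D2/(1-D2*D3)] -> (2 - 4*s)/(4*s^2 - 21*s + 20)
T(s) is the step-2 result (common factors already cancelled). Leading coefficient of the denominator: 4. Divide through by 4 for the monic polynomial.

Hence the answer: s^2 - 21*s/4 + 5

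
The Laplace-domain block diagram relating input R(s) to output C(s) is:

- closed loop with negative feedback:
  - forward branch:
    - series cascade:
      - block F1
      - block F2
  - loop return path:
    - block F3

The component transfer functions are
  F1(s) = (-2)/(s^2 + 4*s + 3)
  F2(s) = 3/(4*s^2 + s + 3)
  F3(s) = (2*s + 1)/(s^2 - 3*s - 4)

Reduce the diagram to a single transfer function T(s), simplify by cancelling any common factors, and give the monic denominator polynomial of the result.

Step 1: cascade F1, F2: (-6)/(4*s^4 + 17*s^3 + 19*s^2 + 15*s + 9)
Step 2: reduce the feedback loop with forward (F1*F2) and return F3: (-6*s^2 + 18*s + 24)/(4*s^6 + 5*s^5 - 48*s^4 - 110*s^3 - 112*s^2 - 99*s - 42)
T(s) is the step-2 result (common factors already cancelled). Leading coefficient of the denominator: 4. Divide through by 4 for the monic polynomial.

Therefore the answer is s^6 + 5*s^5/4 - 12*s^4 - 55*s^3/2 - 28*s^2 - 99*s/4 - 21/2.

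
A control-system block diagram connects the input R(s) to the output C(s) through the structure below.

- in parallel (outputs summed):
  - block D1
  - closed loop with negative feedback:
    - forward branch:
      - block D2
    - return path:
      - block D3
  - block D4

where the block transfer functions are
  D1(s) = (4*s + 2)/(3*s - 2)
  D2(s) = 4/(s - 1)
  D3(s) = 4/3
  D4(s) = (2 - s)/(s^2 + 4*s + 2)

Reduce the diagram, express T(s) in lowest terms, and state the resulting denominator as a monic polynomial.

Reducing step by step:

Step 1 - collapse the loop (D2 forward, D3 return) gives 12/(3*s + 13)
Step 2 - add D1, [D2/(1+D2*D3)], D4 (parallel) gives (12*s^4 + 133*s^3 + 387*s^2 + 288*s - 48)/(9*s^4 + 69*s^3 + 124*s^2 - 38*s - 52)
That last expression is T(s), already simplified. Scaling its denominator by 1/9 (the reciprocal of the leading coefficient) yields the monic denominator.

Answer: s^4 + 23*s^3/3 + 124*s^2/9 - 38*s/9 - 52/9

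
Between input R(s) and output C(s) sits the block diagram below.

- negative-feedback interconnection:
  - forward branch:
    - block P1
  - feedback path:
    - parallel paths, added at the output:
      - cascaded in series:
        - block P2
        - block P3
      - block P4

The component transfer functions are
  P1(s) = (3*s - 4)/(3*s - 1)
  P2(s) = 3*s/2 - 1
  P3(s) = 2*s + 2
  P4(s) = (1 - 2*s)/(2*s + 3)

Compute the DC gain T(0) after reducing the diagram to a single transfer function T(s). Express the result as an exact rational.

Step 1. combine P2, P3 in series gives 3*s^2 + s - 2
Step 2. combine (P2*P3), P4 in parallel gives (6*s^3 + 11*s^2 - 3*s - 5)/(2*s + 3)
Step 3. collapse the loop (P1 forward, ((P2*P3)+P4) return) gives (6*s^2 + s - 12)/(18*s^4 + 9*s^3 - 47*s^2 + 4*s + 17)
DC gain: substitute s = 0 into T(s) from step 3: T(0) = -12/17.

Final answer: -12/17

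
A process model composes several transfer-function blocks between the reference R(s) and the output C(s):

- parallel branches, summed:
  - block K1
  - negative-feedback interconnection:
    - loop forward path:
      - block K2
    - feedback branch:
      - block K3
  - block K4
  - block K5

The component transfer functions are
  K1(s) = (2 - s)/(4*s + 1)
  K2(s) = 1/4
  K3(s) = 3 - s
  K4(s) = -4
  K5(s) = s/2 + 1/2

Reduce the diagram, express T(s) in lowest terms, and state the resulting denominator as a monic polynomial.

Reducing step by step:

Step 1 - feedback reduction of K2, K3 -> (-1)/(s - 7)
Step 2 - add K1, [K2/(1+K2*K3)], K4, K5 (parallel) -> (4*s^3 - 57*s^2 + 192*s + 19)/(8*s^2 - 54*s - 14)
Step 2 gives the fully reduced T(s), with no common factor left to cancel. The denominator's leading coefficient is 8, so divide each of its coefficients by 8 to get the monic form.

Answer: s^2 - 27*s/4 - 7/4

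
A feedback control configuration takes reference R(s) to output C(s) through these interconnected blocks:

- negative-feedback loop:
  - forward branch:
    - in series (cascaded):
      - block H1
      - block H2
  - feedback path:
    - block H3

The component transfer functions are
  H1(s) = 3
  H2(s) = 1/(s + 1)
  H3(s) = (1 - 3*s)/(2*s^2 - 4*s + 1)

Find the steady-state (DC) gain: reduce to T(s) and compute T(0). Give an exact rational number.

First reduce the diagram to T(s).

1. cascade H1, H2, giving 3/(s + 1)
2. close the feedback loop around (H1*H2), H3, giving (6*s^2 - 12*s + 3)/(2*s^3 - 2*s^2 - 12*s + 4)
The step-2 result is T(s). Setting s = 0: T(0) = 3/4.

Answer: 3/4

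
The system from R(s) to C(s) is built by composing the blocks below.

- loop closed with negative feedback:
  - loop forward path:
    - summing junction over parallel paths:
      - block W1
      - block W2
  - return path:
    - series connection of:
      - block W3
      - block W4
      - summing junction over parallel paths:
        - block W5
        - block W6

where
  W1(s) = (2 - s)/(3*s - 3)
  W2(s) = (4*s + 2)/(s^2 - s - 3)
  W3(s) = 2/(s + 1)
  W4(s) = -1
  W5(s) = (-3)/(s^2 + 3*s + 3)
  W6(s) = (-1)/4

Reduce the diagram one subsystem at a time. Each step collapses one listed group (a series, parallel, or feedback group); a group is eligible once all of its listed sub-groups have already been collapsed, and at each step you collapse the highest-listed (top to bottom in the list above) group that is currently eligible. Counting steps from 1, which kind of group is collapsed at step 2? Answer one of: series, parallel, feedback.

The answer is parallel.

Reasoning:
(1) combine W1, W2 in parallel
(2) sum the parallel branches W5, W6
(3) combine W3, W4, (W5+W6) in series
(4) reduce the feedback loop with forward (W1+W2) and return (W3*W4*(W5+W6))
So the answer for step 2 is parallel.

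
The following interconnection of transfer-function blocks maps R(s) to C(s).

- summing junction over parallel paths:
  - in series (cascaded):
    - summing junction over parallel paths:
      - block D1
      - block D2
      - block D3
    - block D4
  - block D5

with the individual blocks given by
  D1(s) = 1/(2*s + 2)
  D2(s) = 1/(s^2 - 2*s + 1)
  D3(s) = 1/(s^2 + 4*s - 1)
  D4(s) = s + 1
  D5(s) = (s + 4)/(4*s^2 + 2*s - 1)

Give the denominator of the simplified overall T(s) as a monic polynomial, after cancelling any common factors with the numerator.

Reducing step by step:

Step 1: reduce the parallel group D1, D2, D3: (s^4 + 6*s^3 + 10*s - 1)/(2*s^5 + 6*s^4 - 12*s^3 - 4*s^2 + 10*s - 2)
Step 2: combine (D1+D2+D3), D4 in series: (s^4 + 6*s^3 + 10*s - 1)/(2*s^4 + 4*s^3 - 16*s^2 + 12*s - 2)
Step 3: add ((D1+D2+D3)*D4), D5 (parallel): (4*s^6 + 28*s^5 + 23*s^4 + 34*s^3 - 36*s^2 + 34*s - 7)/(8*s^6 + 20*s^5 - 58*s^4 + 12*s^3 + 32*s^2 - 16*s + 2)
Step 3 gives the fully reduced T(s), with no common factor left to cancel. The denominator's leading coefficient is 8, so divide each of its coefficients by 8 to get the monic form.

Answer: s^6 + 5*s^5/2 - 29*s^4/4 + 3*s^3/2 + 4*s^2 - 2*s + 1/4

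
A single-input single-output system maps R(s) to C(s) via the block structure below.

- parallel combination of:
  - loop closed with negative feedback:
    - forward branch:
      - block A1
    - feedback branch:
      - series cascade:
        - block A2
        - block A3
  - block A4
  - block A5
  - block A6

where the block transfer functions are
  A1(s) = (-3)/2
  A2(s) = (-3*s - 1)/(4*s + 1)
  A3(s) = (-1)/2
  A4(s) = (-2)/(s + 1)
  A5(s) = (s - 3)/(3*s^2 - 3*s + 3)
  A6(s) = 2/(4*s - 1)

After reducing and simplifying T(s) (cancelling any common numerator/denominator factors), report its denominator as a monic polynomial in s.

[1] combine A2, A3 in series, giving (3*s + 1)/(8*s + 2)
[2] reduce the feedback loop with forward A1 and return (A2*A3), giving (-24*s - 6)/(7*s + 1)
[3] combine [A1/(1+A1*(A2*A3))], A4, A5, A6 in parallel, giving (-288*s^5 - 98*s^4 + 151*s^3 - 547*s^2 + 65*s + 33)/(84*s^5 - 9*s^4 - 3*s^3 + 84*s^2 - 9*s - 3)
The result of step 3 is T(s) in lowest terms. Its denominator has leading coefficient 84; dividing the denominator through by 84 makes it monic.

Final answer: s^5 - 3*s^4/28 - s^3/28 + s^2 - 3*s/28 - 1/28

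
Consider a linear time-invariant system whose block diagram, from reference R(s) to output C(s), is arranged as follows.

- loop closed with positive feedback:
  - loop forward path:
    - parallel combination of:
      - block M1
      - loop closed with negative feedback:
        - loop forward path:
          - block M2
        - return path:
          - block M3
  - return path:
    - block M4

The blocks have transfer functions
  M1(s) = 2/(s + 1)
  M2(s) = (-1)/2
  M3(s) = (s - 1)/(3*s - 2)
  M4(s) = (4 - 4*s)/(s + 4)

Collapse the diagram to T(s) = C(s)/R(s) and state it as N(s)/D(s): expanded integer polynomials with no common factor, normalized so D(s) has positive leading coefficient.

Step 1: collapse the loop (M2 forward, M3 return): (2 - 3*s)/(5*s - 3)
Step 2: add M1, [M2/(1+M2*M3)] (parallel): (-3*s^2 + 9*s - 4)/(5*s^2 + 2*s - 3)
Step 3: collapse the loop ((M1+[M2/(1+M2*M3)]) forward, M4 return), which is the overall transfer function T(s) = C(s)/R(s) in lowest terms

Answer: (3*s^3 + 3*s^2 - 32*s + 16)/(7*s^3 - 70*s^2 + 47*s - 4)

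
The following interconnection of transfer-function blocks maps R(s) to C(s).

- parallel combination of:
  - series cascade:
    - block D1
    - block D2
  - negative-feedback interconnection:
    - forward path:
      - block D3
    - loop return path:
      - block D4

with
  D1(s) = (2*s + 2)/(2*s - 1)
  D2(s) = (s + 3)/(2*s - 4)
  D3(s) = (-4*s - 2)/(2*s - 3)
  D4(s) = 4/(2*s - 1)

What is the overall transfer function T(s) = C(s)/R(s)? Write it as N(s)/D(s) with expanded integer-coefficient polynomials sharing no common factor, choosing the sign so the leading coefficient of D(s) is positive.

Answer: (-12*s^4 + 32*s^3 - 101*s^2 - 102*s - 11)/(8*s^4 - 68*s^3 + 118*s^2 - 23*s - 10)

Working:
Step 1 - series reduction of D1, D2 -> (s^2 + 4*s + 3)/(2*s^2 - 5*s + 2)
Step 2 - close the feedback loop around D3, D4 -> (2 - 8*s^2)/(4*s^2 - 24*s - 5)
Step 3 - sum the parallel branches (D1*D2), [D3/(1+D3*D4)] - this is the overall T(s), already in the required normalized form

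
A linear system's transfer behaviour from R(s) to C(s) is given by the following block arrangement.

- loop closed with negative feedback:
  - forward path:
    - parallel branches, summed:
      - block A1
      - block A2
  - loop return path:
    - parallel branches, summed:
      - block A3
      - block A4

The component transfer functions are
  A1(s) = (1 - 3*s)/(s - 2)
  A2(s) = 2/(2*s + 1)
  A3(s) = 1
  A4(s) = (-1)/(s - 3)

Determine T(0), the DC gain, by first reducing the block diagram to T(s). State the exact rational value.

1. reduce the parallel group A1, A2 -> (-6*s^2 + s - 3)/(2*s^2 - 3*s - 2)
2. sum the parallel branches A3, A4 -> (s - 4)/(s - 3)
3. reduce the feedback loop with forward (A1+A2) and return (A3+A4) -> (6*s^3 - 19*s^2 + 6*s - 9)/(4*s^3 - 16*s^2 - 18)
Step 3 gives the overall T(s). Then T(0) = -9/(-18) = 1/2.

Hence the answer: 1/2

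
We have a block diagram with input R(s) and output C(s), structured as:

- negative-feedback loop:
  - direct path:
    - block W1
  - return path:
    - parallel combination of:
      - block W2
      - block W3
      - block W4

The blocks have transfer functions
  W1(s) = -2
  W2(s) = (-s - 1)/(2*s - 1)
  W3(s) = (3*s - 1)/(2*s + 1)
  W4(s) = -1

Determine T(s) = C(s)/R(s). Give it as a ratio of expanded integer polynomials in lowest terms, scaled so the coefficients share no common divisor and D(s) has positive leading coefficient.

1. combine W2, W3, W4 in parallel -> (1 - 8*s)/(4*s^2 - 1)
2. reduce the feedback loop with forward W1 and return (W2+W3+W4) - this is the overall T(s), already in the required normalized form

Final answer: (2 - 8*s^2)/(4*s^2 + 16*s - 3)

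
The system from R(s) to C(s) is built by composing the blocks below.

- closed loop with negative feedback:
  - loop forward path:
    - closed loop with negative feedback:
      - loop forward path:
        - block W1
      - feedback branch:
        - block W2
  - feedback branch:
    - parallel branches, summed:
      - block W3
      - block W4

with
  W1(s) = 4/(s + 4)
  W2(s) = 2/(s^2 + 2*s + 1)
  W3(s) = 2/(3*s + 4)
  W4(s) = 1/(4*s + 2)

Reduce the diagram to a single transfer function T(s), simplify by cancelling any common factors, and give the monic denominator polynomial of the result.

Answer: s^5 + 47*s^4/6 + 73*s^3/3 + 85*s^2/2 + 37*s + 32/3

Working:
Step 1 - close the feedback loop around W1, W2 gives (4*s^2 + 8*s + 4)/(s^3 + 6*s^2 + 9*s + 12)
Step 2 - sum the parallel branches W3, W4 gives (11*s + 8)/(12*s^2 + 22*s + 8)
Step 3 - close the feedback loop around [W1/(1+W1*W2)], (W3+W4) gives (24*s^4 + 92*s^3 + 128*s^2 + 76*s + 16)/(6*s^5 + 47*s^4 + 146*s^3 + 255*s^2 + 222*s + 64)
That last expression is T(s), already simplified. Scaling its denominator by 1/6 (the reciprocal of the leading coefficient) yields the monic denominator.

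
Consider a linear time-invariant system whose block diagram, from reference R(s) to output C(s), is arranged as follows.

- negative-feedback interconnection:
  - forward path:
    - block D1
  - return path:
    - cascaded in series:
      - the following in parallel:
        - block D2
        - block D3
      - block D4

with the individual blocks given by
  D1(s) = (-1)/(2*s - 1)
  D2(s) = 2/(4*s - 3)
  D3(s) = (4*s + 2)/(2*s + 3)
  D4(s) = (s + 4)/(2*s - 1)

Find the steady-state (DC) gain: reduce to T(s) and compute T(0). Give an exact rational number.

First reduce the diagram to T(s).

[1] sum the parallel branches D2, D3 gives (16*s^2)/(8*s^2 + 6*s - 9)
[2] combine (D2+D3), D4 in series gives (16*s^3 + 64*s^2)/(16*s^3 + 4*s^2 - 24*s + 9)
[3] feedback reduction of D1, ((D2+D3)*D4) gives (-16*s^3 - 4*s^2 + 24*s - 9)/(32*s^4 - 24*s^3 - 116*s^2 + 42*s - 9)
DC gain: substitute s = 0 into T(s) from step 3: T(0) = -9/(-9) = 1.

Answer: 1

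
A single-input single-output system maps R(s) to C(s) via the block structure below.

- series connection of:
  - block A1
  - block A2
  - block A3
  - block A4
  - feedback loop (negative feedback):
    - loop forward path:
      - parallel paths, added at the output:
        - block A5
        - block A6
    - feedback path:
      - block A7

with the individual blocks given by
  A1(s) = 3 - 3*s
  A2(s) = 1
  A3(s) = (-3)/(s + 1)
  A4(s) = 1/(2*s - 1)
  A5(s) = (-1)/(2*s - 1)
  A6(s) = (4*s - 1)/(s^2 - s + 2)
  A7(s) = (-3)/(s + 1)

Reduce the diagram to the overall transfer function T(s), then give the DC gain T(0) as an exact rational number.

Step 1 - sum the parallel branches A5, A6; result (7*s^2 - 5*s - 1)/(2*s^3 - 3*s^2 + 5*s - 2)
Step 2 - collapse the loop ((A5+A6) forward, A7 return); result (7*s^3 + 2*s^2 - 6*s - 1)/(2*s^4 - s^3 - 19*s^2 + 18*s + 1)
Step 3 - cascade A1, A2, A3, A4, [(A5+A6)/(1+(A5+A6)*A7)]; result (63*s^3 - 108*s^2 + 36*s + 9)/(4*s^5 - 4*s^4 - 37*s^3 + 55*s^2 - 16*s - 1)
Step 3 gives the overall T(s). Then T(0) = 9/(-1) = -9.

Therefore the answer is -9.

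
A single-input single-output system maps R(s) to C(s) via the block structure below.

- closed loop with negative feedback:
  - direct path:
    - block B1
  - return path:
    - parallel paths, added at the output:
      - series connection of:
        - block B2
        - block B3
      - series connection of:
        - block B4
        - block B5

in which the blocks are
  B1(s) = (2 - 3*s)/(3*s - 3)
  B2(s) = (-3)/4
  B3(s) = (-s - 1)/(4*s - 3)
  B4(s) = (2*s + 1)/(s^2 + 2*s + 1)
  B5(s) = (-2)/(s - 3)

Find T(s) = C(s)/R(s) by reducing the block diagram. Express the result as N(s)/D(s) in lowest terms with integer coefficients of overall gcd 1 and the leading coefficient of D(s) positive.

(1) series reduction of B2, B3 gives (3*s + 3)/(16*s - 12)
(2) cascade B4, B5 gives (-4*s - 2)/(s^3 - s^2 - 5*s - 3)
(3) parallel reduction of (B2*B3), (B4*B5) gives (3*s^4 - 82*s^2 - 8*s + 15)/(16*s^4 - 28*s^3 - 68*s^2 + 12*s + 36)
(4) close the feedback loop around B1, ((B2*B3)+(B4*B5)): this yields T(s), and no further normalization is needed

Final answer: (-48*s^5 + 116*s^4 + 148*s^3 - 172*s^2 - 84*s + 72)/(39*s^5 - 126*s^4 + 126*s^3 + 100*s^2 + 11*s - 78)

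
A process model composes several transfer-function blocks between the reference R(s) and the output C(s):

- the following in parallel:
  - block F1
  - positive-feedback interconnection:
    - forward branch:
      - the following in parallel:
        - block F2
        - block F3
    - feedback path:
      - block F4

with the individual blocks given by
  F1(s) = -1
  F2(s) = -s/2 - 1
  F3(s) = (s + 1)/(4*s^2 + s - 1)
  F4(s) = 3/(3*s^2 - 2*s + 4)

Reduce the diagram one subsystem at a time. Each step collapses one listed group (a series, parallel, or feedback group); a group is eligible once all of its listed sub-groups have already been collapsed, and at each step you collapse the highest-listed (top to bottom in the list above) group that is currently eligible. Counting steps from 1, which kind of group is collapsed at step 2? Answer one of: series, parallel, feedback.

The answer is feedback.

Reasoning:
1. parallel reduction of F2, F3
2. reduce the feedback loop with forward (F2+F3) and return F4
3. sum the parallel branches F1, [(F2+F3)/(1-(F2+F3)*F4)]
Step 2 collapses a feedback group.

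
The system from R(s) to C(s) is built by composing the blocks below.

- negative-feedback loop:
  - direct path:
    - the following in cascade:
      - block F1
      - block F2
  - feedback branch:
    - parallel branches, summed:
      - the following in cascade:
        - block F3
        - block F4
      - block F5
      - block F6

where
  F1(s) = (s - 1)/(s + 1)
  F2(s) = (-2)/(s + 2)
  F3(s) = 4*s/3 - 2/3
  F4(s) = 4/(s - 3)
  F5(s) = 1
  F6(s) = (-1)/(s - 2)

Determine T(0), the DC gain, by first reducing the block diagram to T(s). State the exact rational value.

[1] multiply F1, F2 (series) = (2 - 2*s)/(s^2 + 3*s + 2)
[2] combine F3, F4 in series = (16*s - 8)/(3*s - 9)
[3] combine (F3*F4), F5, F6 in parallel = (19*s^2 - 58*s + 43)/(3*s^2 - 15*s + 18)
[4] collapse the loop ((F1*F2) forward, ((F3*F4)+F5+F6) return) = (-6*s^3 + 36*s^2 - 66*s + 36)/(3*s^4 - 44*s^3 + 133*s^2 - 178*s + 122)
DC gain: substitute s = 0 into T(s) from step 4: T(0) = 36/122 = 18/61.

Final answer: 18/61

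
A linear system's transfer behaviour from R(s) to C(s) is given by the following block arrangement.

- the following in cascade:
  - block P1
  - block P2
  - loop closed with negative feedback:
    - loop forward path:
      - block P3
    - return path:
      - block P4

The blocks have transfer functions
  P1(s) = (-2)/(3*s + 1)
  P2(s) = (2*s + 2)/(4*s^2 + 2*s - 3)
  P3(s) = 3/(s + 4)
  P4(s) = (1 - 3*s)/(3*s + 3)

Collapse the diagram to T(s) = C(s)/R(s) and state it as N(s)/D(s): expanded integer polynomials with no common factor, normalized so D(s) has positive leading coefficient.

[1] feedback reduction of P3, P4 -> (3*s + 3)/(s^2 + 2*s + 5)
[2] reduce the series chain P1, P2, [P3/(1+P3*P4)]: this yields T(s), and no further normalization is needed

Final answer: (-12*s^2 - 24*s - 12)/(12*s^5 + 34*s^4 + 73*s^3 + 33*s^2 - 41*s - 15)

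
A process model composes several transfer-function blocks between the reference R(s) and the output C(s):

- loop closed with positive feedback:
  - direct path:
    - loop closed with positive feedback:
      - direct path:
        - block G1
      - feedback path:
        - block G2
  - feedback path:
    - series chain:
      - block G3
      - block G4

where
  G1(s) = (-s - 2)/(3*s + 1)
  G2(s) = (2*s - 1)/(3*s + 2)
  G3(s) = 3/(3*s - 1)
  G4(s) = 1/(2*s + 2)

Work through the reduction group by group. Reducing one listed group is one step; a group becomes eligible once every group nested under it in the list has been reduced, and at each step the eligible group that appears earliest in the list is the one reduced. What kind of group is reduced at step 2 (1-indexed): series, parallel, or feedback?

Step 1. feedback reduction of G1, G2
Step 2. series reduction of G3, G4
Step 3. apply the feedback formula to [G1/(1-G1*G2)], (G3*G4)
So the answer for step 2 is series.

Therefore the answer is series.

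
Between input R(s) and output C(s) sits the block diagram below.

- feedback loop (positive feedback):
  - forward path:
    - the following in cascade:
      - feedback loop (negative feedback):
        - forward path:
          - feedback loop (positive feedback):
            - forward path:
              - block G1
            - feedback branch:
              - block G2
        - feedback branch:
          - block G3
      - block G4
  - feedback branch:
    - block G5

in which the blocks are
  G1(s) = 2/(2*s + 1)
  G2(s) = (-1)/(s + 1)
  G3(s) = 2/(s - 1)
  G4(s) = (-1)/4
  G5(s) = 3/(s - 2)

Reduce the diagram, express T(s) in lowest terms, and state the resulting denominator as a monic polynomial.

(1) collapse the loop (G1 forward, G2 return) = (2*s + 2)/(2*s^2 + 3*s + 3)
(2) feedback reduction of [G1/(1-G1*G2)], G3 = (2*s^2 - 2)/(2*s^3 + s^2 + 4*s + 1)
(3) multiply [[G1/(1-G1*G2)]/(1+[G1/(1-G1*G2)]*G3)], G4 (series) = (1 - s^2)/(4*s^3 + 2*s^2 + 8*s + 2)
(4) reduce the feedback loop with forward ([[G1/(1-G1*G2)]/(1+[G1/(1-G1*G2)]*G3)]*G4) and return G5 = (-s^3 + 2*s^2 + s - 2)/(4*s^4 - 6*s^3 + 7*s^2 - 14*s - 7)
T(s) is the step-4 result (common factors already cancelled). Leading coefficient of the denominator: 4. Divide through by 4 for the monic polynomial.

Answer: s^4 - 3*s^3/2 + 7*s^2/4 - 7*s/2 - 7/4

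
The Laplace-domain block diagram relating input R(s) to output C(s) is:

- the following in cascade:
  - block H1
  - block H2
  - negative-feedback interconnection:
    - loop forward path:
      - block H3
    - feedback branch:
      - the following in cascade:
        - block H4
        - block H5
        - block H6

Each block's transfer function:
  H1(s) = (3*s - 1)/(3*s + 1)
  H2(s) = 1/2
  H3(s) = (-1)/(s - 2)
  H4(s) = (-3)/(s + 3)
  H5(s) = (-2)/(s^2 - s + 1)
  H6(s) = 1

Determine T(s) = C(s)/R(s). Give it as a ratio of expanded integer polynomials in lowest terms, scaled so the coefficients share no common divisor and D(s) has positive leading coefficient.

[1] multiply H4, H5, H6 (series), giving 6/(s^3 + 2*s^2 - 2*s + 3)
[2] reduce the feedback loop with forward H3 and return (H4*H5*H6), giving (-s^3 - 2*s^2 + 2*s - 3)/(s^4 - 6*s^2 + 7*s - 12)
[3] reduce the series chain H1, H2, [H3/(1+H3*(H4*H5*H6))], giving the overall T(s)

Hence the answer: (-3*s^4 - 5*s^3 + 8*s^2 - 11*s + 3)/(6*s^5 + 2*s^4 - 36*s^3 + 30*s^2 - 58*s - 24)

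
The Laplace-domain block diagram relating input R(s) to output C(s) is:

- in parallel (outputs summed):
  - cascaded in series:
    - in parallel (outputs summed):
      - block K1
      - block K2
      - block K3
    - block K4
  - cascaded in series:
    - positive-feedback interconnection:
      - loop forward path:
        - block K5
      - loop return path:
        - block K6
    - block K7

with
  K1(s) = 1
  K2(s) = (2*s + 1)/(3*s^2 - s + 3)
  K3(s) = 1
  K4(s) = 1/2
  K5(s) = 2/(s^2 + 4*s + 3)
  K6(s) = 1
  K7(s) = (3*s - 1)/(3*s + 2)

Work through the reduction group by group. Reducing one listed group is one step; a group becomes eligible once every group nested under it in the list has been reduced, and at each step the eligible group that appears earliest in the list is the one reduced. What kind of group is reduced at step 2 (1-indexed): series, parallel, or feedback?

Step 1. sum the parallel branches K1, K2, K3
Step 2. series reduction of (K1+K2+K3), K4
Step 3. apply the feedback formula to K5, K6
Step 4. series reduction of [K5/(1-K5*K6)], K7
Step 5. sum the parallel branches ((K1+K2+K3)*K4), ([K5/(1-K5*K6)]*K7)
Step 2: series.

Hence the answer: series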